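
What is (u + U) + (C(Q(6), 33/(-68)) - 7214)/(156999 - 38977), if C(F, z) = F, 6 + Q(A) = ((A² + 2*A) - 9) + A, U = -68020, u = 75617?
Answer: 896605959/118022 ≈ 7596.9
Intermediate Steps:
Q(A) = -15 + A² + 3*A (Q(A) = -6 + (((A² + 2*A) - 9) + A) = -6 + ((-9 + A² + 2*A) + A) = -6 + (-9 + A² + 3*A) = -15 + A² + 3*A)
(u + U) + (C(Q(6), 33/(-68)) - 7214)/(156999 - 38977) = (75617 - 68020) + ((-15 + 6² + 3*6) - 7214)/(156999 - 38977) = 7597 + ((-15 + 36 + 18) - 7214)/118022 = 7597 + (39 - 7214)*(1/118022) = 7597 - 7175*1/118022 = 7597 - 7175/118022 = 896605959/118022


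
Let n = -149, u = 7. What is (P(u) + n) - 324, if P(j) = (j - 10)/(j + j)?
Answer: -6625/14 ≈ -473.21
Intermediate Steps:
P(j) = (-10 + j)/(2*j) (P(j) = (-10 + j)/((2*j)) = (-10 + j)*(1/(2*j)) = (-10 + j)/(2*j))
(P(u) + n) - 324 = ((½)*(-10 + 7)/7 - 149) - 324 = ((½)*(⅐)*(-3) - 149) - 324 = (-3/14 - 149) - 324 = -2089/14 - 324 = -6625/14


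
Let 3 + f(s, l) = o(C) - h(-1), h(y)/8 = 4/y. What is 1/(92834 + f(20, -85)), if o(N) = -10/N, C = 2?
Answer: 1/92858 ≈ 1.0769e-5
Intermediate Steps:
h(y) = 32/y (h(y) = 8*(4/y) = 32/y)
f(s, l) = 24 (f(s, l) = -3 + (-10/2 - 32/(-1)) = -3 + (-10*1/2 - 32*(-1)) = -3 + (-5 - 1*(-32)) = -3 + (-5 + 32) = -3 + 27 = 24)
1/(92834 + f(20, -85)) = 1/(92834 + 24) = 1/92858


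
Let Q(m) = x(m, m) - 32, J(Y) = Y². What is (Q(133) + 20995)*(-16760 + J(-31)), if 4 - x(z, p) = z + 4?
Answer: -329093170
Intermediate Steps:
x(z, p) = -z (x(z, p) = 4 - (z + 4) = 4 - (4 + z) = 4 + (-4 - z) = -z)
Q(m) = -32 - m (Q(m) = -m - 32 = -32 - m)
(Q(133) + 20995)*(-16760 + J(-31)) = ((-32 - 1*133) + 20995)*(-16760 + (-31)²) = ((-32 - 133) + 20995)*(-16760 + 961) = (-165 + 20995)*(-15799) = 20830*(-15799) = -329093170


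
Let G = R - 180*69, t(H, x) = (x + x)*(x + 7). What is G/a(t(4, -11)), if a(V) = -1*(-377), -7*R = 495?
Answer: -3015/91 ≈ -33.132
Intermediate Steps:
R = -495/7 (R = -1/7*495 = -495/7 ≈ -70.714)
t(H, x) = 2*x*(7 + x) (t(H, x) = (2*x)*(7 + x) = 2*x*(7 + x))
a(V) = 377
G = -87435/7 (G = -495/7 - 180*69 = -495/7 - 12420 = -87435/7 ≈ -12491.)
G/a(t(4, -11)) = -87435/7/377 = -87435/7*1/377 = -3015/91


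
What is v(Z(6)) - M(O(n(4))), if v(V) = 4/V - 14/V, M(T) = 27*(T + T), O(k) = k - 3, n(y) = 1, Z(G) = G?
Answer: 319/3 ≈ 106.33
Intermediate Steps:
O(k) = -3 + k
M(T) = 54*T (M(T) = 27*(2*T) = 54*T)
v(V) = -10/V
v(Z(6)) - M(O(n(4))) = -10/6 - 54*(-3 + 1) = -10*⅙ - 54*(-2) = -5/3 - 1*(-108) = -5/3 + 108 = 319/3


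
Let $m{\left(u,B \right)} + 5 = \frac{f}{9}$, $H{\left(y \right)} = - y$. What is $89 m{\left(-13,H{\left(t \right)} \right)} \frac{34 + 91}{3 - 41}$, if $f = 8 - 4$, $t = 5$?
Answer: $\frac{456125}{342} \approx 1333.7$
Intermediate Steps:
$f = 4$ ($f = 8 - 4 = 4$)
$m{\left(u,B \right)} = - \frac{41}{9}$ ($m{\left(u,B \right)} = -5 + \frac{4}{9} = - \frac{41}{9}$)
$89 m{\left(-13,H{\left(t \right)} \right)} \frac{34 + 91}{3 - 41} = 89 \left(- \frac{41}{9}\right) \frac{34 + 91}{3 - 41} = - \frac{3649 \frac{125}{-38}}{9} = - \frac{3649 \cdot 125 \left(- \frac{1}{38}\right)}{9} = \left(- \frac{3649}{9}\right) \left(- \frac{125}{38}\right) = \frac{456125}{342}$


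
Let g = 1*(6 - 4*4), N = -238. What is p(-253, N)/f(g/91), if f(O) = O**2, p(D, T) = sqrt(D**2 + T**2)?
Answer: 8281*sqrt(120653)/100 ≈ 28764.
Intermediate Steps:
g = -10 (g = 1*(6 - 16) = 1*(-10) = -10)
p(-253, N)/f(g/91) = sqrt((-253)**2 + (-238)**2)/((-10/91)**2) = sqrt(64009 + 56644)/((-10*1/91)**2) = sqrt(120653)/((-10/91)**2) = sqrt(120653)/(100/8281) = sqrt(120653)*(8281/100) = 8281*sqrt(120653)/100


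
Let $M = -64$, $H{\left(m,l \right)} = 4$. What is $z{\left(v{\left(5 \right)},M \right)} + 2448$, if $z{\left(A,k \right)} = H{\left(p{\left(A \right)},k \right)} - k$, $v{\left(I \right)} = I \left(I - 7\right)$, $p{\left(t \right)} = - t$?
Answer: $2516$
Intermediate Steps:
$v{\left(I \right)} = I \left(-7 + I\right)$
$z{\left(A,k \right)} = 4 - k$
$z{\left(v{\left(5 \right)},M \right)} + 2448 = \left(4 - -64\right) + 2448 = \left(4 + 64\right) + 2448 = 68 + 2448 = 2516$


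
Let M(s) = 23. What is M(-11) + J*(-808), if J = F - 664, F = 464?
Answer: 161623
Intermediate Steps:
J = -200 (J = 464 - 664 = -200)
M(-11) + J*(-808) = 23 - 200*(-808) = 23 + 161600 = 161623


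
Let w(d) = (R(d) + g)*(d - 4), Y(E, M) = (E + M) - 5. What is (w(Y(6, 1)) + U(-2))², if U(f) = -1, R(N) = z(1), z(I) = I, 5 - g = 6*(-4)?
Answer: 3721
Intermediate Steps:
g = 29 (g = 5 - 6*(-4) = 5 - 1*(-24) = 5 + 24 = 29)
R(N) = 1
Y(E, M) = -5 + E + M
w(d) = -120 + 30*d (w(d) = (1 + 29)*(d - 4) = 30*(-4 + d) = -120 + 30*d)
(w(Y(6, 1)) + U(-2))² = ((-120 + 30*(-5 + 6 + 1)) - 1)² = ((-120 + 30*2) - 1)² = ((-120 + 60) - 1)² = (-60 - 1)² = (-61)² = 3721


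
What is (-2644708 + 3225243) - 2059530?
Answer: -1478995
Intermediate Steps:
(-2644708 + 3225243) - 2059530 = 580535 - 2059530 = -1478995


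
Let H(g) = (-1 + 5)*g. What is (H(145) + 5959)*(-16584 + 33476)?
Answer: 110456788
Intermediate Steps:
H(g) = 4*g
(H(145) + 5959)*(-16584 + 33476) = (4*145 + 5959)*(-16584 + 33476) = (580 + 5959)*16892 = 6539*16892 = 110456788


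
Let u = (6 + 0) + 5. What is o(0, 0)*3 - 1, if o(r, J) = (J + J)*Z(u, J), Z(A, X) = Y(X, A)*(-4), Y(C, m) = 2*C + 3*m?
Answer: -1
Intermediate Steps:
u = 11 (u = 6 + 5 = 11)
Z(A, X) = -12*A - 8*X (Z(A, X) = (2*X + 3*A)*(-4) = -12*A - 8*X)
o(r, J) = 2*J*(-132 - 8*J) (o(r, J) = (J + J)*(-12*11 - 8*J) = (2*J)*(-132 - 8*J) = 2*J*(-132 - 8*J))
o(0, 0)*3 - 1 = -8*0*(33 + 2*0)*3 - 1 = -8*0*(33 + 0)*3 - 1 = -8*0*33*3 - 1 = 0*3 - 1 = 0 - 1 = -1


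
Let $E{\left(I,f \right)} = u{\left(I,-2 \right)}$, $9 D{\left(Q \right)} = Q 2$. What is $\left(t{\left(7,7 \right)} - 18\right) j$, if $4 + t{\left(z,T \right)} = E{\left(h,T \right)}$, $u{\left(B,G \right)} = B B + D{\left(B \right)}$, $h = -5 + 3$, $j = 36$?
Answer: $-664$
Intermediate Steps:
$D{\left(Q \right)} = \frac{2 Q}{9}$ ($D{\left(Q \right)} = \frac{Q 2}{9} = \frac{2 Q}{9}$)
$h = -2$
$u{\left(B,G \right)} = B^{2} + \frac{2 B}{9}$ ($u{\left(B,G \right)} = B B + \frac{2 B}{9} = B^{2} + \frac{2 B}{9}$)
$E{\left(I,f \right)} = \frac{I \left(2 + 9 I\right)}{9}$
$t{\left(z,T \right)} = - \frac{4}{9}$ ($t{\left(z,T \right)} = -4 + \frac{1}{9} \left(-2\right) \left(2 + 9 \left(-2\right)\right) = -4 + \frac{1}{9} \left(-2\right) \left(2 - 18\right) = -4 + \frac{1}{9} \left(-2\right) \left(-16\right) = -4 + \frac{32}{9} = - \frac{4}{9}$)
$\left(t{\left(7,7 \right)} - 18\right) j = \left(- \frac{4}{9} - 18\right) 36 = \left(- \frac{166}{9}\right) 36 = -664$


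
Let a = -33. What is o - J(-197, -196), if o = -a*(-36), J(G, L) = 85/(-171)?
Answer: -203063/171 ≈ -1187.5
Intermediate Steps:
J(G, L) = -85/171 (J(G, L) = 85*(-1/171) = -85/171)
o = -1188 (o = -1*(-33)*(-36) = 33*(-36) = -1188)
o - J(-197, -196) = -1188 - 1*(-85/171) = -1188 + 85/171 = -203063/171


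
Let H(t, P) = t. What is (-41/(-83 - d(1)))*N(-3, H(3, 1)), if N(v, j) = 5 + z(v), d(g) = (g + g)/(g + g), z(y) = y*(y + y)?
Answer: 943/84 ≈ 11.226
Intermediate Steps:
z(y) = 2*y² (z(y) = y*(2*y) = 2*y²)
d(g) = 1 (d(g) = (2*g)/((2*g)) = (2*g)*(1/(2*g)) = 1)
N(v, j) = 5 + 2*v²
(-41/(-83 - d(1)))*N(-3, H(3, 1)) = (-41/(-83 - 1*1))*(5 + 2*(-3)²) = (-41/(-83 - 1))*(5 + 2*9) = (-41/(-84))*(5 + 18) = -41*(-1/84)*23 = (41/84)*23 = 943/84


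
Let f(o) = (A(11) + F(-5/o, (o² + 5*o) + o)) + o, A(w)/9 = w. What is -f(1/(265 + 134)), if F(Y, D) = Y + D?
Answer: 301842302/159201 ≈ 1896.0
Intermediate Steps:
A(w) = 9*w
F(Y, D) = D + Y
f(o) = 99 + o² - 5/o + 7*o (f(o) = (9*11 + (((o² + 5*o) + o) - 5/o)) + o = (99 + ((o² + 6*o) - 5/o)) + o = (99 + (o² - 5/o + 6*o)) + o = (99 + o² - 5/o + 6*o) + o = 99 + o² - 5/o + 7*o)
-f(1/(265 + 134)) = -(99 + (1/(265 + 134))² - 5/(1/(265 + 134)) + 7/(265 + 134)) = -(99 + (1/399)² - 5/(1/399) + 7/399) = -(99 + (1/399)² - 5/1/399 + 7*(1/399)) = -(99 + 1/159201 - 5*399 + 1/57) = -(99 + 1/159201 - 1995 + 1/57) = -1*(-301842302/159201) = 301842302/159201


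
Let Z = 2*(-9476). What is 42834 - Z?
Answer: 61786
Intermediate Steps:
Z = -18952
42834 - Z = 42834 - 1*(-18952) = 42834 + 18952 = 61786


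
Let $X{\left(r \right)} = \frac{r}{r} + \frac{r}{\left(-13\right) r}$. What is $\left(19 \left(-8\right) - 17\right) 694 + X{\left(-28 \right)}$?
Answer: $- \frac{1524706}{13} \approx -1.1729 \cdot 10^{5}$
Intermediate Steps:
$X{\left(r \right)} = \frac{12}{13}$ ($X{\left(r \right)} = 1 + r \left(- \frac{1}{13 r}\right) = 1 - \frac{1}{13} = \frac{12}{13}$)
$\left(19 \left(-8\right) - 17\right) 694 + X{\left(-28 \right)} = \left(19 \left(-8\right) - 17\right) 694 + \frac{12}{13} = \left(-152 - 17\right) 694 + \frac{12}{13} = \left(-169\right) 694 + \frac{12}{13} = -117286 + \frac{12}{13} = - \frac{1524706}{13}$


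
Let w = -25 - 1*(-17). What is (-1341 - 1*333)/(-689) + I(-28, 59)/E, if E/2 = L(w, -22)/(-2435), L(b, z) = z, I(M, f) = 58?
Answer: 48690563/15158 ≈ 3212.2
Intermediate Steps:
w = -8 (w = -25 + 17 = -8)
E = 44/2435 (E = 2*(-22/(-2435)) = 2*(-22*(-1/2435)) = 2*(22/2435) = 44/2435 ≈ 0.018070)
(-1341 - 1*333)/(-689) + I(-28, 59)/E = (-1341 - 1*333)/(-689) + 58/(44/2435) = (-1341 - 333)*(-1/689) + 58*(2435/44) = -1674*(-1/689) + 70615/22 = 1674/689 + 70615/22 = 48690563/15158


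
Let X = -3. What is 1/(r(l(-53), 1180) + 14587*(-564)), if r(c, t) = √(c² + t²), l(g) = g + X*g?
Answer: -2056767/16921161618247 - √350909/33842323236494 ≈ -1.2157e-7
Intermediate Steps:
l(g) = -2*g (l(g) = g - 3*g = -2*g)
1/(r(l(-53), 1180) + 14587*(-564)) = 1/(√((-2*(-53))² + 1180²) + 14587*(-564)) = 1/(√(106² + 1392400) - 8227068) = 1/(√(11236 + 1392400) - 8227068) = 1/(√1403636 - 8227068) = 1/(2*√350909 - 8227068) = 1/(-8227068 + 2*√350909)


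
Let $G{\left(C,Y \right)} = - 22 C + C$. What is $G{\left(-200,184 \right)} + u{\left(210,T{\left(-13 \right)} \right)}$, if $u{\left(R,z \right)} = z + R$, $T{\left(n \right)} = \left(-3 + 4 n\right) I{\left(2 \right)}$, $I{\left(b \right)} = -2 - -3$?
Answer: $4355$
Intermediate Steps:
$I{\left(b \right)} = 1$ ($I{\left(b \right)} = -2 + 3 = 1$)
$G{\left(C,Y \right)} = - 21 C$
$T{\left(n \right)} = -3 + 4 n$ ($T{\left(n \right)} = \left(-3 + 4 n\right) 1 = -3 + 4 n$)
$u{\left(R,z \right)} = R + z$
$G{\left(-200,184 \right)} + u{\left(210,T{\left(-13 \right)} \right)} = \left(-21\right) \left(-200\right) + \left(210 + \left(-3 + 4 \left(-13\right)\right)\right) = 4200 + \left(210 - 55\right) = 4200 + 155 = 4355$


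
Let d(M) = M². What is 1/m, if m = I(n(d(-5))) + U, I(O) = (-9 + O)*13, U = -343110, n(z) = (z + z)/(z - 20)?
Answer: -1/343097 ≈ -2.9146e-6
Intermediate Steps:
n(z) = 2*z/(-20 + z) (n(z) = (2*z)/(-20 + z) = 2*z/(-20 + z))
I(O) = -117 + 13*O
m = -343097 (m = (-117 + 13*(2*(-5)²/(-20 + (-5)²))) - 343110 = (-117 + 13*(2*25/(-20 + 25))) - 343110 = (-117 + 13*(2*25/5)) - 343110 = (-117 + 13*(2*25*(⅕))) - 343110 = (-117 + 13*10) - 343110 = (-117 + 130) - 343110 = 13 - 343110 = -343097)
1/m = 1/(-343097) = -1/343097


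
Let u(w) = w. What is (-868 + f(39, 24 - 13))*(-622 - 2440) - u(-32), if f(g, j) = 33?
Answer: 2556802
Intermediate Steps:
(-868 + f(39, 24 - 13))*(-622 - 2440) - u(-32) = (-868 + 33)*(-622 - 2440) - 1*(-32) = -835*(-3062) + 32 = 2556770 + 32 = 2556802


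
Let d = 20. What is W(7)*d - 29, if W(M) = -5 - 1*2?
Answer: -169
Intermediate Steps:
W(M) = -7 (W(M) = -5 - 2 = -7)
W(7)*d - 29 = -7*20 - 29 = -140 - 29 = -169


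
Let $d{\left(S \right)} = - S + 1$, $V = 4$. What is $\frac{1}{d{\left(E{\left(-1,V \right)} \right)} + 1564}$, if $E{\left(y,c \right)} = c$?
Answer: $\frac{1}{1561} \approx 0.00064061$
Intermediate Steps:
$d{\left(S \right)} = 1 - S$
$\frac{1}{d{\left(E{\left(-1,V \right)} \right)} + 1564} = \frac{1}{\left(1 - 4\right) + 1564} = \frac{1}{-3 + 1564} = \frac{1}{1561}$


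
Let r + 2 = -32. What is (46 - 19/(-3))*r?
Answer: -5338/3 ≈ -1779.3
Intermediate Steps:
r = -34 (r = -2 - 32 = -34)
(46 - 19/(-3))*r = (46 - 19/(-3))*(-34) = (46 - 19*(-⅓))*(-34) = (46 + 19/3)*(-34) = (157/3)*(-34) = -5338/3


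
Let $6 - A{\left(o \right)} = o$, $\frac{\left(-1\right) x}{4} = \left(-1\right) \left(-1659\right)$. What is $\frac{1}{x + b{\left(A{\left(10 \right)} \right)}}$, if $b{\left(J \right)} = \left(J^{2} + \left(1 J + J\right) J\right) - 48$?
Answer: $- \frac{1}{6636} \approx -0.00015069$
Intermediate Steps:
$x = -6636$ ($x = - 4 \left(\left(-1\right) \left(-1659\right)\right) = \left(-4\right) 1659 = -6636$)
$A{\left(o \right)} = 6 - o$
$b{\left(J \right)} = -48 + 3 J^{2}$ ($b{\left(J \right)} = \left(J^{2} + \left(J + J\right) J\right) - 48 = \left(J^{2} + 2 J J\right) - 48 = \left(J^{2} + 2 J^{2}\right) - 48 = 3 J^{2} - 48 = -48 + 3 J^{2}$)
$\frac{1}{x + b{\left(A{\left(10 \right)} \right)}} = \frac{1}{-6636 - \left(48 - 3 \left(6 - 10\right)^{2}\right)} = \frac{1}{-6636 - \left(48 - 3 \left(-4\right)^{2}\right)} = \frac{1}{-6636 + \left(-48 + 3 \cdot 16\right)} = \frac{1}{-6636 + \left(-48 + 48\right)} = \frac{1}{-6636 + 0} = \frac{1}{-6636} = - \frac{1}{6636}$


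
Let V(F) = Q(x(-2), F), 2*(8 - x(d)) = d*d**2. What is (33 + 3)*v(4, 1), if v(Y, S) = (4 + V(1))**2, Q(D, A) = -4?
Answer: 0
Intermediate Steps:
x(d) = 8 - d**3/2 (x(d) = 8 - d*d**2/2 = 8 - d**3/2)
V(F) = -4
v(Y, S) = 0 (v(Y, S) = (4 - 4)**2 = 0**2 = 0)
(33 + 3)*v(4, 1) = (33 + 3)*0 = 36*0 = 0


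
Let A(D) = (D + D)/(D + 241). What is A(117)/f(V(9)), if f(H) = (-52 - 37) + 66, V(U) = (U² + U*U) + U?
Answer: -117/4117 ≈ -0.028419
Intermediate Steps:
A(D) = 2*D/(241 + D) (A(D) = (2*D)/(241 + D) = 2*D/(241 + D))
V(U) = U + 2*U² (V(U) = (U² + U²) + U = 2*U² + U = U + 2*U²)
f(H) = -23 (f(H) = -89 + 66 = -23)
A(117)/f(V(9)) = (2*117/(241 + 117))/(-23) = (2*117/358)*(-1/23) = (2*117*(1/358))*(-1/23) = (117/179)*(-1/23) = -117/4117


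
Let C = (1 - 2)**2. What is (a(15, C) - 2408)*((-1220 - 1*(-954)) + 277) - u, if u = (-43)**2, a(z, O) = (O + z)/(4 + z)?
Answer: -538227/19 ≈ -28328.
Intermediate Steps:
C = 1 (C = (-1)**2 = 1)
a(z, O) = (O + z)/(4 + z)
u = 1849
(a(15, C) - 2408)*((-1220 - 1*(-954)) + 277) - u = ((1 + 15)/(4 + 15) - 2408)*((-1220 - 1*(-954)) + 277) - 1*1849 = (16/19 - 2408)*((-1220 + 954) + 277) - 1849 = ((1/19)*16 - 2408)*(-266 + 277) - 1849 = (16/19 - 2408)*11 - 1849 = -45736/19*11 - 1849 = -503096/19 - 1849 = -538227/19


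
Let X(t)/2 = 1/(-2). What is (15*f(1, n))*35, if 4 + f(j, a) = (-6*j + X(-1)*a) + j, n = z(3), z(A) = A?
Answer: -6300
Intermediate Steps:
n = 3
X(t) = -1 (X(t) = 2/(-2) = 2*(-1/2) = -1)
f(j, a) = -4 - a - 5*j (f(j, a) = -4 + ((-6*j - a) + j) = -4 + ((-a - 6*j) + j) = -4 + (-a - 5*j) = -4 - a - 5*j)
(15*f(1, n))*35 = (15*(-4 - 1*3 - 5*1))*35 = (15*(-4 - 3 - 5))*35 = (15*(-12))*35 = -180*35 = -6300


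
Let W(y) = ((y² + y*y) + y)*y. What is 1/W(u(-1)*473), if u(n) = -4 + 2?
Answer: -1/1692286156 ≈ -5.9092e-10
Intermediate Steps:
u(n) = -2
W(y) = y*(y + 2*y²) (W(y) = ((y² + y²) + y)*y = (2*y² + y)*y = (y + 2*y²)*y = y*(y + 2*y²))
1/W(u(-1)*473) = 1/((-2*473)²*(1 + 2*(-2*473))) = 1/((-946)²*(1 + 2*(-946))) = 1/(894916*(1 - 1892)) = 1/(894916*(-1891)) = 1/(-1692286156) = -1/1692286156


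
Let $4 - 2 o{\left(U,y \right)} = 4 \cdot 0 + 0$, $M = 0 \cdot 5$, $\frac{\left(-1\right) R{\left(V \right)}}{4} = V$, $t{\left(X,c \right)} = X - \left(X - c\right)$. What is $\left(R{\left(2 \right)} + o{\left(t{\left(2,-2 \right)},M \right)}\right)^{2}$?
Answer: $36$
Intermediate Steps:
$t{\left(X,c \right)} = c$
$R{\left(V \right)} = - 4 V$
$M = 0$
$o{\left(U,y \right)} = 2$ ($o{\left(U,y \right)} = 2 - \frac{4 \cdot 0 + 0}{2} = 2 - \frac{0 + 0}{2} = 2 - 0 = 2 + 0 = 2$)
$\left(R{\left(2 \right)} + o{\left(t{\left(2,-2 \right)},M \right)}\right)^{2} = \left(\left(-4\right) 2 + 2\right)^{2} = \left(-8 + 2\right)^{2} = \left(-6\right)^{2} = 36$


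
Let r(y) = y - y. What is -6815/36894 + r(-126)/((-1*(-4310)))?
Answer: -6815/36894 ≈ -0.18472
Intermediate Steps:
r(y) = 0
-6815/36894 + r(-126)/((-1*(-4310))) = -6815/36894 + 0/((-1*(-4310))) = -6815*1/36894 + 0/4310 = -6815/36894 + 0*(1/4310) = -6815/36894 + 0 = -6815/36894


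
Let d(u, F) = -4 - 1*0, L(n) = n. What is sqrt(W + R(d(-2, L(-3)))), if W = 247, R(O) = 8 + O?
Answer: sqrt(251) ≈ 15.843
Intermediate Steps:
d(u, F) = -4 (d(u, F) = -4 + 0 = -4)
sqrt(W + R(d(-2, L(-3)))) = sqrt(247 + (8 - 4)) = sqrt(247 + 4) = sqrt(251)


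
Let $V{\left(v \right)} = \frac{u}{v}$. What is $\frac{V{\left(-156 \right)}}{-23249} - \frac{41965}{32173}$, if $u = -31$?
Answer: $- \frac{152201505823}{116686452012} \approx -1.3044$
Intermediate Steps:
$V{\left(v \right)} = - \frac{31}{v}$
$\frac{V{\left(-156 \right)}}{-23249} - \frac{41965}{32173} = \frac{\left(-31\right) \frac{1}{-156}}{-23249} - \frac{41965}{32173} = \left(-31\right) \left(- \frac{1}{156}\right) \left(- \frac{1}{23249}\right) - \frac{41965}{32173} = \frac{31}{156} \left(- \frac{1}{23249}\right) - \frac{41965}{32173} = - \frac{31}{3626844} - \frac{41965}{32173} = - \frac{152201505823}{116686452012}$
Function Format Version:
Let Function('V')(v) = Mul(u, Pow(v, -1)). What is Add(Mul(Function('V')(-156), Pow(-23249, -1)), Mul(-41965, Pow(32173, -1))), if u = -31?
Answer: Rational(-152201505823, 116686452012) ≈ -1.3044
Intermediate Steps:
Function('V')(v) = Mul(-31, Pow(v, -1))
Add(Mul(Function('V')(-156), Pow(-23249, -1)), Mul(-41965, Pow(32173, -1))) = Add(Mul(Mul(-31, Pow(-156, -1)), Pow(-23249, -1)), Mul(-41965, Pow(32173, -1))) = Add(Mul(Mul(-31, Rational(-1, 156)), Rational(-1, 23249)), Mul(-41965, Rational(1, 32173))) = Add(Mul(Rational(31, 156), Rational(-1, 23249)), Rational(-41965, 32173)) = Add(Rational(-31, 3626844), Rational(-41965, 32173)) = Rational(-152201505823, 116686452012)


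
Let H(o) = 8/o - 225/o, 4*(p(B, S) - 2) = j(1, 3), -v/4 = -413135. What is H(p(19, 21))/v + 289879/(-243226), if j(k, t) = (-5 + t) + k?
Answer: -119766700671/100485173510 ≈ -1.1919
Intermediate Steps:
v = 1652540 (v = -4*(-413135) = 1652540)
j(k, t) = -5 + k + t
p(B, S) = 7/4 (p(B, S) = 2 + (-5 + 1 + 3)/4 = 2 + (1/4)*(-1) = 2 - 1/4 = 7/4)
H(o) = -217/o
H(p(19, 21))/v + 289879/(-243226) = -217/7/4/1652540 + 289879/(-243226) = -217*4/7*(1/1652540) + 289879*(-1/243226) = -124*1/1652540 - 289879/243226 = -31/413135 - 289879/243226 = -119766700671/100485173510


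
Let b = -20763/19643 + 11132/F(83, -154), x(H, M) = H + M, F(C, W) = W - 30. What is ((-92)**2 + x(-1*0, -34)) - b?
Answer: 333599309/39286 ≈ 8491.6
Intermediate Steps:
F(C, W) = -30 + W
b = -2418329/39286 (b = -20763/19643 + 11132/(-30 - 154) = -20763*1/19643 + 11132/(-184) = -20763/19643 + 11132*(-1/184) = -20763/19643 - 121/2 = -2418329/39286 ≈ -61.557)
((-92)**2 + x(-1*0, -34)) - b = ((-92)**2 + (-1*0 - 34)) - 1*(-2418329/39286) = (8464 + (0 - 34)) + 2418329/39286 = (8464 - 34) + 2418329/39286 = 8430 + 2418329/39286 = 333599309/39286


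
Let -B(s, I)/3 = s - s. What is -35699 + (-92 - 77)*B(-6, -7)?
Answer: -35699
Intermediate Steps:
B(s, I) = 0 (B(s, I) = -3*(s - s) = -3*0 = 0)
-35699 + (-92 - 77)*B(-6, -7) = -35699 + (-92 - 77)*0 = -35699 - 169*0 = -35699 + 0 = -35699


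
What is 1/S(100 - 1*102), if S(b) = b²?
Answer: ¼ ≈ 0.25000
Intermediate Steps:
1/S(100 - 1*102) = 1/((100 - 1*102)²) = 1/((100 - 102)²) = 1/((-2)²) = 1/4 = ¼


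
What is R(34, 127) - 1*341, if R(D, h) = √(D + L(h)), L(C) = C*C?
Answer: -341 + √16163 ≈ -213.87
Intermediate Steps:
L(C) = C²
R(D, h) = √(D + h²)
R(34, 127) - 1*341 = √(34 + 127²) - 1*341 = √(34 + 16129) - 341 = √16163 - 341 = -341 + √16163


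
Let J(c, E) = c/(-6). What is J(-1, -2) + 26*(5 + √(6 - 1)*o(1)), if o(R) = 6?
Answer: 781/6 + 156*√5 ≈ 478.99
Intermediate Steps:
J(c, E) = -c/6 (J(c, E) = c*(-⅙) = -c/6)
J(-1, -2) + 26*(5 + √(6 - 1)*o(1)) = -⅙*(-1) + 26*(5 + √(6 - 1)*6) = ⅙ + 26*(5 + √5*6) = ⅙ + 26*(5 + 6*√5) = ⅙ + (130 + 156*√5) = 781/6 + 156*√5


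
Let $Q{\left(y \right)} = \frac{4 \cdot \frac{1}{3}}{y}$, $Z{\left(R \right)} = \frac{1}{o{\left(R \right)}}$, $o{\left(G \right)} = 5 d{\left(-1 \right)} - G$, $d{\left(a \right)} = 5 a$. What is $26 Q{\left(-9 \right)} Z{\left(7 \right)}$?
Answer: $\frac{13}{108} \approx 0.12037$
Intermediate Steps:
$o{\left(G \right)} = -25 - G$ ($o{\left(G \right)} = 5 \cdot 5 \left(-1\right) - G = 5 \left(-5\right) - G = -25 - G$)
$Z{\left(R \right)} = \frac{1}{-25 - R}$
$Q{\left(y \right)} = \frac{4}{3 y}$ ($Q{\left(y \right)} = \frac{4 \cdot \frac{1}{3}}{y} = \frac{4}{3 y}$)
$26 Q{\left(-9 \right)} Z{\left(7 \right)} = 26 \frac{4}{3 \left(-9\right)} \left(- \frac{1}{25 + 7}\right) = 26 \cdot \frac{4}{3} \left(- \frac{1}{9}\right) \left(- \frac{1}{32}\right) = 26 \left(- \frac{4}{27}\right) \left(\left(-1\right) \frac{1}{32}\right) = \left(- \frac{104}{27}\right) \left(- \frac{1}{32}\right) = \frac{13}{108}$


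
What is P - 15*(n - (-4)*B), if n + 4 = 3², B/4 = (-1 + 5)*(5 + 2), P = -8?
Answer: -6803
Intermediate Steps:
B = 112 (B = 4*((-1 + 5)*(5 + 2)) = 4*(4*7) = 4*28 = 112)
n = 5 (n = -4 + 3² = -4 + 9 = 5)
P - 15*(n - (-4)*B) = -8 - 15*(5 - (-4)*112) = -8 - 15*(5 - 1*(-448)) = -8 - 15*(5 + 448) = -8 - 15*453 = -8 - 6795 = -6803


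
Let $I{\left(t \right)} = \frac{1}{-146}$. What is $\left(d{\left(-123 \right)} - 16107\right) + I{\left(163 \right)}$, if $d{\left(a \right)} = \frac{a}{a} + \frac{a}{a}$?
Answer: $- \frac{2351331}{146} \approx -16105.0$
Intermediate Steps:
$I{\left(t \right)} = - \frac{1}{146}$
$d{\left(a \right)} = 2$ ($d{\left(a \right)} = 1 + 1 = 2$)
$\left(d{\left(-123 \right)} - 16107\right) + I{\left(163 \right)} = \left(2 - 16107\right) - \frac{1}{146} = -16105 - \frac{1}{146} = - \frac{2351331}{146}$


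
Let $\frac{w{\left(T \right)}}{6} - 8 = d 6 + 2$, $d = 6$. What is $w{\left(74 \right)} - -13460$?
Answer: $13736$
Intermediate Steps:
$w{\left(T \right)} = 276$ ($w{\left(T \right)} = 48 + 6 \left(6 \cdot 6 + 2\right) = 48 + 6 \left(36 + 2\right) = 48 + 6 \cdot 38 = 48 + 228 = 276$)
$w{\left(74 \right)} - -13460 = 276 - -13460 = 276 + 13460 = 13736$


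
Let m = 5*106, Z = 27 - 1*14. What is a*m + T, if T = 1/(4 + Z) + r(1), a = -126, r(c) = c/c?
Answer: -1135242/17 ≈ -66779.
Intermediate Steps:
Z = 13 (Z = 27 - 14 = 13)
r(c) = 1
m = 530
T = 18/17 (T = 1/(4 + 13) + 1 = 1/17 + 1 = 18/17 ≈ 1.0588)
a*m + T = -126*530 + 18/17 = -66780 + 18/17 = -1135242/17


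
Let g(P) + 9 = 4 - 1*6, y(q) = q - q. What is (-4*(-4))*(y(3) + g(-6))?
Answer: -176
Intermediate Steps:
y(q) = 0
g(P) = -11 (g(P) = -9 + (4 - 1*6) = -9 + (4 - 6) = -9 - 2 = -11)
(-4*(-4))*(y(3) + g(-6)) = (-4*(-4))*(0 - 11) = 16*(-11) = -176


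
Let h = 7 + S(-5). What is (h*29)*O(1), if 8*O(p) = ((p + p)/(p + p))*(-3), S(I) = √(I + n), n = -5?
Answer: -609/8 - 87*I*√10/8 ≈ -76.125 - 34.39*I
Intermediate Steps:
S(I) = √(-5 + I) (S(I) = √(I - 5) = √(-5 + I))
h = 7 + I*√10 (h = 7 + √(-5 - 5) = 7 + √(-10) = 7 + I*√10 ≈ 7.0 + 3.1623*I)
O(p) = -3/8 (O(p) = (((p + p)/(p + p))*(-3))/8 = (((2*p)/((2*p)))*(-3))/8 = (((2*p)*(1/(2*p)))*(-3))/8 = (1*(-3))/8 = (⅛)*(-3) = -3/8)
(h*29)*O(1) = ((7 + I*√10)*29)*(-3/8) = (203 + 29*I*√10)*(-3/8) = -609/8 - 87*I*√10/8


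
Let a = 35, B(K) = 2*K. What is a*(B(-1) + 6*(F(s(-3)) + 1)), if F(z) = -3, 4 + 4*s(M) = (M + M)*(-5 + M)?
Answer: -490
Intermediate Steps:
s(M) = -1 + M*(-5 + M)/2 (s(M) = -1 + ((M + M)*(-5 + M))/4 = -1 + ((2*M)*(-5 + M))/4 = -1 + (2*M*(-5 + M))/4 = -1 + M*(-5 + M)/2)
a*(B(-1) + 6*(F(s(-3)) + 1)) = 35*(2*(-1) + 6*(-3 + 1)) = 35*(-2 + 6*(-2)) = 35*(-2 - 12) = 35*(-14) = -490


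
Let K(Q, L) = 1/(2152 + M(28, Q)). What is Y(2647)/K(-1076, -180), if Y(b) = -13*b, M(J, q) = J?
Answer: -75015980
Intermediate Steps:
K(Q, L) = 1/2180 (K(Q, L) = 1/(2152 + 28) = 1/2180)
Y(2647)/K(-1076, -180) = (-13*2647)/(1/2180) = -34411*2180 = -75015980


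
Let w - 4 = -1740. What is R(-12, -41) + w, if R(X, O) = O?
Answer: -1777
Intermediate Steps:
w = -1736 (w = 4 - 1740 = -1736)
R(-12, -41) + w = -41 - 1736 = -1777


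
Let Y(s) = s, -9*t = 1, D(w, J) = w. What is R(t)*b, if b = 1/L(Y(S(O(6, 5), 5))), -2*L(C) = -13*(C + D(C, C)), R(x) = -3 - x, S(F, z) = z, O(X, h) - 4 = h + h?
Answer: -2/45 ≈ -0.044444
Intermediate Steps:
O(X, h) = 4 + 2*h (O(X, h) = 4 + (h + h) = 4 + 2*h)
t = -⅑ (t = -⅑*1 = -⅑ ≈ -0.11111)
L(C) = 13*C (L(C) = -(-13)*(C + C)/2 = -(-13)*2*C/2 = -(-13)*C = 13*C)
b = 1/65 (b = 1/(13*5) = 1/65 ≈ 0.015385)
R(t)*b = (-3 - 1*(-⅑))*(1/65) = (-3 + ⅑)*(1/65) = -26/9*1/65 = -2/45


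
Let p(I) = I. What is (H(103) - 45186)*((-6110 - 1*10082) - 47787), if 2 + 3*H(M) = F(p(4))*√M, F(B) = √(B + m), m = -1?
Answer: 8672993240/3 - 63979*√309/3 ≈ 2.8906e+9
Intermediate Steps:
F(B) = √(-1 + B) (F(B) = √(B - 1) = √(-1 + B))
H(M) = -⅔ + √3*√M/3 (H(M) = -⅔ + (√(-1 + 4)*√M)/3 = -⅔ + (√3*√M)/3 = -⅔ + √3*√M/3)
(H(103) - 45186)*((-6110 - 1*10082) - 47787) = ((-⅔ + √3*√103/3) - 45186)*((-6110 - 1*10082) - 47787) = ((-⅔ + √309/3) - 45186)*((-6110 - 10082) - 47787) = (-135560/3 + √309/3)*(-16192 - 47787) = (-135560/3 + √309/3)*(-63979) = 8672993240/3 - 63979*√309/3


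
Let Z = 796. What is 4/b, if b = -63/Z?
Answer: -3184/63 ≈ -50.540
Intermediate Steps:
b = -63/796 ≈ -0.079146
4/b = 4/(-63/796) = 4*(-796/63) = -3184/63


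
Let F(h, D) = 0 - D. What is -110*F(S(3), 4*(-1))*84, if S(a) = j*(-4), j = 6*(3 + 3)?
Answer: -36960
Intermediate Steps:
j = 36 (j = 6*6 = 36)
S(a) = -144 (S(a) = 36*(-4) = -144)
F(h, D) = -D
-110*F(S(3), 4*(-1))*84 = -(-110)*4*(-1)*84 = -(-110)*(-4)*84 = -110*4*84 = -440*84 = -36960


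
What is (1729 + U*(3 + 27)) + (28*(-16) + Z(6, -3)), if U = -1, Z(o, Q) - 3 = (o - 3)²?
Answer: 1263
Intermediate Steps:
Z(o, Q) = 3 + (-3 + o)² (Z(o, Q) = 3 + (o - 3)² = 3 + (-3 + o)²)
(1729 + U*(3 + 27)) + (28*(-16) + Z(6, -3)) = (1729 - (3 + 27)) + (28*(-16) + (3 + (-3 + 6)²)) = (1729 - 1*30) + (-448 + (3 + 3²)) = (1729 - 30) + (-448 + (3 + 9)) = 1699 + (-448 + 12) = 1699 - 436 = 1263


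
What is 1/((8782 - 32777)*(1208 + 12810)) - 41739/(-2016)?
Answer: 2339901626579/113017601760 ≈ 20.704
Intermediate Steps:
1/((8782 - 32777)*(1208 + 12810)) - 41739/(-2016) = 1/(-23995*14018) - 41739*(-1/2016) = -1/23995*1/14018 + 13913/672 = -1/336361910 + 13913/672 = 2339901626579/113017601760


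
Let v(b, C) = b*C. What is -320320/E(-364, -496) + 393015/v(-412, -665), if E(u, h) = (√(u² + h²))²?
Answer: 5733047/9746684 ≈ 0.58821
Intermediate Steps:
E(u, h) = h² + u² (E(u, h) = (√(h² + u²))² = h² + u²)
v(b, C) = C*b
-320320/E(-364, -496) + 393015/v(-412, -665) = -320320/((-496)² + (-364)²) + 393015/((-665*(-412))) = -320320/(246016 + 132496) + 393015/273980 = -320320/378512 + 393015*(1/273980) = -320320*1/378512 + 591/412 = -20020/23657 + 591/412 = 5733047/9746684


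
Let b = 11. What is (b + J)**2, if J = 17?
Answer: 784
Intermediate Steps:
(b + J)**2 = (11 + 17)**2 = 28**2 = 784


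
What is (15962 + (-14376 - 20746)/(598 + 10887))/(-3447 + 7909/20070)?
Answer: -735719830272/158891256157 ≈ -4.6303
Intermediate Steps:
(15962 + (-14376 - 20746)/(598 + 10887))/(-3447 + 7909/20070) = (15962 - 35122/11485)/(-3447 + 7909*(1/20070)) = (15962 - 35122*1/11485)/(-3447 + 7909/20070) = (15962 - 35122/11485)/(-69173381/20070) = (183288448/11485)*(-20070/69173381) = -735719830272/158891256157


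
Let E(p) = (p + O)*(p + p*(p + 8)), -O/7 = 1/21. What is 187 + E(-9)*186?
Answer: 187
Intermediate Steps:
O = -⅓ (O = -7/21 = -7*1/21 = -⅓ ≈ -0.33333)
E(p) = (-⅓ + p)*(p + p*(8 + p)) (E(p) = (p - ⅓)*(p + p*(p + 8)) = (-⅓ + p)*(p + p*(8 + p)))
187 + E(-9)*186 = 187 + ((⅓)*(-9)*(-9 + 3*(-9)² + 26*(-9)))*186 = 187 + ((⅓)*(-9)*(-9 + 3*81 - 234))*186 = 187 + ((⅓)*(-9)*(-9 + 243 - 234))*186 = 187 + ((⅓)*(-9)*0)*186 = 187 + 0*186 = 187 + 0 = 187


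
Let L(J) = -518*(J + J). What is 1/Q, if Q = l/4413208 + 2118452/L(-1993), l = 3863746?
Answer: 162717185564/309407698929 ≈ 0.52590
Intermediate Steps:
L(J) = -1036*J
Q = 309407698929/162717185564 (Q = 3863746/4413208 + 2118452/((-1036*(-1993))) = 3863746*(1/4413208) + 2118452/2064748 = 1931873/2206604 + 2118452*(1/2064748) = 1931873/2206604 + 75659/73741 = 309407698929/162717185564 ≈ 1.9015)
1/Q = 1/(309407698929/162717185564) = 162717185564/309407698929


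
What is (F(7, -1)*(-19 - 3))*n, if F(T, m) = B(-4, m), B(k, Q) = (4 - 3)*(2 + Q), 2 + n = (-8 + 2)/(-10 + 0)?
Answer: 154/5 ≈ 30.800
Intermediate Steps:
n = -7/5 (n = -2 + (-8 + 2)/(-10 + 0) = -2 - 6/(-10) = -2 - 6*(-⅒) = -2 + ⅗ = -7/5 ≈ -1.4000)
B(k, Q) = 2 + Q (B(k, Q) = 1*(2 + Q) = 2 + Q)
F(T, m) = 2 + m
(F(7, -1)*(-19 - 3))*n = ((2 - 1)*(-19 - 3))*(-7/5) = (1*(-22))*(-7/5) = -22*(-7/5) = 154/5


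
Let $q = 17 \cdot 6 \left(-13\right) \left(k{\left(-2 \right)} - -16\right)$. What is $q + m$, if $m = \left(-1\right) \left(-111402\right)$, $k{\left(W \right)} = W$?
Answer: $92838$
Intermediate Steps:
$m = 111402$
$q = -18564$ ($q = 17 \cdot 6 \left(-13\right) \left(-2 - -16\right) = 102 \left(-13\right) \left(-2 + 16\right) = \left(-1326\right) 14 = -18564$)
$q + m = -18564 + 111402 = 92838$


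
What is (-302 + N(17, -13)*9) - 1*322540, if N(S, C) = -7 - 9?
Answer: -322986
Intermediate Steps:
N(S, C) = -16
(-302 + N(17, -13)*9) - 1*322540 = (-302 - 16*9) - 1*322540 = (-302 - 144) - 322540 = -446 - 322540 = -322986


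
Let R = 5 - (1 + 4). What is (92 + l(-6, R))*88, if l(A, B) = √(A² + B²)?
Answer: 8624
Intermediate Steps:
R = 0 (R = 5 - 1*5 = 5 - 5 = 0)
(92 + l(-6, R))*88 = (92 + √((-6)² + 0²))*88 = (92 + √(36 + 0))*88 = (92 + √36)*88 = (92 + 6)*88 = 98*88 = 8624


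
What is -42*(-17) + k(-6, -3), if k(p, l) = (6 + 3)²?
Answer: 795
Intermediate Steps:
k(p, l) = 81 (k(p, l) = 9² = 81)
-42*(-17) + k(-6, -3) = -42*(-17) + 81 = 714 + 81 = 795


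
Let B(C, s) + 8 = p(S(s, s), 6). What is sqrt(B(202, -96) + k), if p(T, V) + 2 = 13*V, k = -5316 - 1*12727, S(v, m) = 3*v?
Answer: 5*I*sqrt(719) ≈ 134.07*I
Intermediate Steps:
k = -18043 (k = -5316 - 12727 = -18043)
p(T, V) = -2 + 13*V
B(C, s) = 68 (B(C, s) = -8 + (-2 + 13*6) = -8 + (-2 + 78) = -8 + 76 = 68)
sqrt(B(202, -96) + k) = sqrt(68 - 18043) = sqrt(-17975) = 5*I*sqrt(719)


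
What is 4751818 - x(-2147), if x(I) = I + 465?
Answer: 4753500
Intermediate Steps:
x(I) = 465 + I
4751818 - x(-2147) = 4751818 - (465 - 2147) = 4751818 - 1*(-1682) = 4751818 + 1682 = 4753500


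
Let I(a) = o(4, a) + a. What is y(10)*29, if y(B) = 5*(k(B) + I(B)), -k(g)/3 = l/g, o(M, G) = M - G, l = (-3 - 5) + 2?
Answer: 841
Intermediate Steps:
l = -6 (l = -8 + 2 = -6)
I(a) = 4 (I(a) = (4 - a) + a = 4)
k(g) = 18/g (k(g) = -(-18)/g = 18/g)
y(B) = 20 + 90/B (y(B) = 5*(18/B + 4) = 5*(4 + 18/B) = 20 + 90/B)
y(10)*29 = (20 + 90/10)*29 = (20 + 90*(⅒))*29 = (20 + 9)*29 = 29*29 = 841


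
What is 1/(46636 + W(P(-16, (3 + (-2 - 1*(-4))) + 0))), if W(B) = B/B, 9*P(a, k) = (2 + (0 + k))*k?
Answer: 1/46637 ≈ 2.1442e-5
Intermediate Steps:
P(a, k) = k*(2 + k)/9 (P(a, k) = ((2 + (0 + k))*k)/9 = ((2 + k)*k)/9 = (k*(2 + k))/9 = k*(2 + k)/9)
W(B) = 1
1/(46636 + W(P(-16, (3 + (-2 - 1*(-4))) + 0))) = 1/(46636 + 1) = 1/46637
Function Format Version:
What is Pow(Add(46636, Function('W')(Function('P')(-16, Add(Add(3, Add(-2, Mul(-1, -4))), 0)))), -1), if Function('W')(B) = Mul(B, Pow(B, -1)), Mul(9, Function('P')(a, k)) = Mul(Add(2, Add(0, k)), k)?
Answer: Rational(1, 46637) ≈ 2.1442e-5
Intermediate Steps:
Function('P')(a, k) = Mul(Rational(1, 9), k, Add(2, k)) (Function('P')(a, k) = Mul(Rational(1, 9), Mul(Add(2, Add(0, k)), k)) = Mul(Rational(1, 9), Mul(Add(2, k), k)) = Mul(Rational(1, 9), Mul(k, Add(2, k))) = Mul(Rational(1, 9), k, Add(2, k)))
Function('W')(B) = 1
Pow(Add(46636, Function('W')(Function('P')(-16, Add(Add(3, Add(-2, Mul(-1, -4))), 0)))), -1) = Pow(Add(46636, 1), -1) = Pow(46637, -1) = Rational(1, 46637)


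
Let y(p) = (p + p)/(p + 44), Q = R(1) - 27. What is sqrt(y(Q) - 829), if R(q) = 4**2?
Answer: I*sqrt(7467)/3 ≈ 28.804*I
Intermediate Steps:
R(q) = 16
Q = -11 (Q = 16 - 27 = -11)
y(p) = 2*p/(44 + p) (y(p) = (2*p)/(44 + p) = 2*p/(44 + p))
sqrt(y(Q) - 829) = sqrt(2*(-11)/(44 - 11) - 829) = sqrt(2*(-11)/33 - 829) = sqrt(2*(-11)*(1/33) - 829) = sqrt(-2/3 - 829) = sqrt(-2489/3) = I*sqrt(7467)/3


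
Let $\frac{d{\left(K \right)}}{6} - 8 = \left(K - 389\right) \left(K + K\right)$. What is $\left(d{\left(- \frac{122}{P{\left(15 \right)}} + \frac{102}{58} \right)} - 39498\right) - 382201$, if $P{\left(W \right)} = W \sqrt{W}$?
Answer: $- \frac{406616337599}{946125} + \frac{5455352 \sqrt{15}}{2175} \approx -4.2006 \cdot 10^{5}$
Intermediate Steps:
$P{\left(W \right)} = W^{\frac{3}{2}}$
$d{\left(K \right)} = 48 + 12 K \left(-389 + K\right)$ ($d{\left(K \right)} = 48 + 6 \left(K - 389\right) \left(K + K\right) = 48 + 6 \left(-389 + K\right) 2 K = 48 + 6 \cdot 2 K \left(-389 + K\right) = 48 + 12 K \left(-389 + K\right)$)
$\left(d{\left(- \frac{122}{P{\left(15 \right)}} + \frac{102}{58} \right)} - 39498\right) - 382201 = \left(\left(48 - 4668 \left(- \frac{122}{15^{\frac{3}{2}}} + \frac{102}{58}\right) + 12 \left(- \frac{122}{15^{\frac{3}{2}}} + \frac{102}{58}\right)^{2}\right) - 39498\right) - 382201 = \left(\left(48 - 4668 \left(- \frac{122}{15 \sqrt{15}} + 102 \cdot \frac{1}{58}\right) + 12 \left(- \frac{122}{15 \sqrt{15}} + 102 \cdot \frac{1}{58}\right)^{2}\right) - 39498\right) - 382201 = \left(\left(48 - 4668 \left(- 122 \frac{\sqrt{15}}{225} + \frac{51}{29}\right) + 12 \left(- 122 \frac{\sqrt{15}}{225} + \frac{51}{29}\right)^{2}\right) - 39498\right) - 382201 = \left(\left(48 - 4668 \left(- \frac{122 \sqrt{15}}{225} + \frac{51}{29}\right) + 12 \left(- \frac{122 \sqrt{15}}{225} + \frac{51}{29}\right)^{2}\right) - 39498\right) - 382201 = \left(\left(48 - 4668 \left(\frac{51}{29} - \frac{122 \sqrt{15}}{225}\right) + 12 \left(\frac{51}{29} - \frac{122 \sqrt{15}}{225}\right)^{2}\right) - 39498\right) - 382201 = \left(\left(48 - \left(\frac{238068}{29} - \frac{189832 \sqrt{15}}{75}\right) + 12 \left(\frac{51}{29} - \frac{122 \sqrt{15}}{225}\right)^{2}\right) - 39498\right) - 382201 = \left(\left(- \frac{236676}{29} + 12 \left(\frac{51}{29} - \frac{122 \sqrt{15}}{225}\right)^{2} + \frac{189832 \sqrt{15}}{75}\right) - 39498\right) - 382201 = \left(- \frac{1382118}{29} + 12 \left(\frac{51}{29} - \frac{122 \sqrt{15}}{225}\right)^{2} + \frac{189832 \sqrt{15}}{75}\right) - 382201 = - \frac{12465947}{29} + 12 \left(\frac{51}{29} - \frac{122 \sqrt{15}}{225}\right)^{2} + \frac{189832 \sqrt{15}}{75}$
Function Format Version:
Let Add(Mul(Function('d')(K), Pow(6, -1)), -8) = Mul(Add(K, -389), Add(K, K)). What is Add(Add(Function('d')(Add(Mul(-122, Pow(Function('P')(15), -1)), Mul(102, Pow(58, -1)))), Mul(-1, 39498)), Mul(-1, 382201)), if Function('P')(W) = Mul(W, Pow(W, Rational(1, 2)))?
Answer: Add(Rational(-406616337599, 946125), Mul(Rational(5455352, 2175), Pow(15, Rational(1, 2)))) ≈ -4.2006e+5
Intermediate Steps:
Function('P')(W) = Pow(W, Rational(3, 2))
Function('d')(K) = Add(48, Mul(12, K, Add(-389, K))) (Function('d')(K) = Add(48, Mul(6, Mul(Add(K, -389), Add(K, K)))) = Add(48, Mul(6, Mul(Add(-389, K), Mul(2, K)))) = Add(48, Mul(6, Mul(2, K, Add(-389, K)))) = Add(48, Mul(12, K, Add(-389, K))))
Add(Add(Function('d')(Add(Mul(-122, Pow(Function('P')(15), -1)), Mul(102, Pow(58, -1)))), Mul(-1, 39498)), Mul(-1, 382201)) = Add(Add(Add(48, Mul(-4668, Add(Mul(-122, Pow(Pow(15, Rational(3, 2)), -1)), Mul(102, Pow(58, -1)))), Mul(12, Pow(Add(Mul(-122, Pow(Pow(15, Rational(3, 2)), -1)), Mul(102, Pow(58, -1))), 2))), Mul(-1, 39498)), Mul(-1, 382201)) = Add(Add(Add(48, Mul(-4668, Add(Mul(-122, Pow(Mul(15, Pow(15, Rational(1, 2))), -1)), Mul(102, Rational(1, 58)))), Mul(12, Pow(Add(Mul(-122, Pow(Mul(15, Pow(15, Rational(1, 2))), -1)), Mul(102, Rational(1, 58))), 2))), -39498), -382201) = Add(Add(Add(48, Mul(-4668, Add(Mul(-122, Mul(Rational(1, 225), Pow(15, Rational(1, 2)))), Rational(51, 29))), Mul(12, Pow(Add(Mul(-122, Mul(Rational(1, 225), Pow(15, Rational(1, 2)))), Rational(51, 29)), 2))), -39498), -382201) = Add(Add(Add(48, Mul(-4668, Add(Mul(Rational(-122, 225), Pow(15, Rational(1, 2))), Rational(51, 29))), Mul(12, Pow(Add(Mul(Rational(-122, 225), Pow(15, Rational(1, 2))), Rational(51, 29)), 2))), -39498), -382201) = Add(Add(Add(48, Mul(-4668, Add(Rational(51, 29), Mul(Rational(-122, 225), Pow(15, Rational(1, 2))))), Mul(12, Pow(Add(Rational(51, 29), Mul(Rational(-122, 225), Pow(15, Rational(1, 2)))), 2))), -39498), -382201) = Add(Add(Add(48, Add(Rational(-238068, 29), Mul(Rational(189832, 75), Pow(15, Rational(1, 2)))), Mul(12, Pow(Add(Rational(51, 29), Mul(Rational(-122, 225), Pow(15, Rational(1, 2)))), 2))), -39498), -382201) = Add(Add(Add(Rational(-236676, 29), Mul(12, Pow(Add(Rational(51, 29), Mul(Rational(-122, 225), Pow(15, Rational(1, 2)))), 2)), Mul(Rational(189832, 75), Pow(15, Rational(1, 2)))), -39498), -382201) = Add(Add(Rational(-1382118, 29), Mul(12, Pow(Add(Rational(51, 29), Mul(Rational(-122, 225), Pow(15, Rational(1, 2)))), 2)), Mul(Rational(189832, 75), Pow(15, Rational(1, 2)))), -382201) = Add(Rational(-12465947, 29), Mul(12, Pow(Add(Rational(51, 29), Mul(Rational(-122, 225), Pow(15, Rational(1, 2)))), 2)), Mul(Rational(189832, 75), Pow(15, Rational(1, 2))))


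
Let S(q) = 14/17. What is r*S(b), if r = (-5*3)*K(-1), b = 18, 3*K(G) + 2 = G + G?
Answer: 280/17 ≈ 16.471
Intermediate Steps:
K(G) = -⅔ + 2*G/3 (K(G) = -⅔ + (G + G)/3 = -⅔ + (2*G)/3 = -⅔ + 2*G/3)
S(q) = 14/17 (S(q) = 14*(1/17) = 14/17)
r = 20 (r = (-5*3)*(-⅔ + (⅔)*(-1)) = -15*(-⅔ - ⅔) = -15*(-4/3) = 20)
r*S(b) = 20*(14/17) = 280/17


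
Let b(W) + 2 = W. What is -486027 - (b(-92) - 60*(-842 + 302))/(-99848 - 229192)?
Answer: -79961145887/164520 ≈ -4.8603e+5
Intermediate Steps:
b(W) = -2 + W
-486027 - (b(-92) - 60*(-842 + 302))/(-99848 - 229192) = -486027 - ((-2 - 92) - 60*(-842 + 302))/(-99848 - 229192) = -486027 - (-94 - 60*(-540))/(-329040) = -486027 - (-94 + 32400)*(-1)/329040 = -486027 - 32306*(-1)/329040 = -486027 - 1*(-16153/164520) = -486027 + 16153/164520 = -79961145887/164520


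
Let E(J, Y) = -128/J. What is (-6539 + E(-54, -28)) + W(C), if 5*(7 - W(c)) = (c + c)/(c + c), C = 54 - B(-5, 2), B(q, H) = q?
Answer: -881527/135 ≈ -6529.8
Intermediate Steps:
C = 59 (C = 54 - 1*(-5) = 54 + 5 = 59)
W(c) = 34/5 (W(c) = 7 - (c + c)/(5*(c + c)) = 7 - 2*c/(5*(2*c)) = 7 - 2*c*1/(2*c)/5 = 7 - ⅕*1 = 7 - ⅕ = 34/5)
(-6539 + E(-54, -28)) + W(C) = (-6539 - 128/(-54)) + 34/5 = (-6539 - 128*(-1/54)) + 34/5 = (-6539 + 64/27) + 34/5 = -176489/27 + 34/5 = -881527/135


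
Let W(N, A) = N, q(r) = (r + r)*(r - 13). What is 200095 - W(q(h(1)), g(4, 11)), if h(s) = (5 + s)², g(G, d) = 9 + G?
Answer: 198439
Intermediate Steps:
q(r) = 2*r*(-13 + r) (q(r) = (2*r)*(-13 + r) = 2*r*(-13 + r))
200095 - W(q(h(1)), g(4, 11)) = 200095 - 2*(5 + 1)²*(-13 + (5 + 1)²) = 200095 - 2*6²*(-13 + 6²) = 200095 - 2*36*(-13 + 36) = 200095 - 2*36*23 = 200095 - 1*1656 = 200095 - 1656 = 198439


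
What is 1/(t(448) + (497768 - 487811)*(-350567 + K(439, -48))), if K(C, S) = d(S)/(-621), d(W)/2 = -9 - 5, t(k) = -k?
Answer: -207/722553292937 ≈ -2.8648e-10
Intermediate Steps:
d(W) = -28 (d(W) = 2*(-9 - 5) = 2*(-14) = -28)
K(C, S) = 28/621 (K(C, S) = -28/(-621) = -28*(-1/621) = 28/621)
1/(t(448) + (497768 - 487811)*(-350567 + K(439, -48))) = 1/(-1*448 + (497768 - 487811)*(-350567 + 28/621)) = 1/(-448 + 9957*(-217702079/621)) = 1/(-448 - 722553200201/207) = 1/(-722553292937/207) = -207/722553292937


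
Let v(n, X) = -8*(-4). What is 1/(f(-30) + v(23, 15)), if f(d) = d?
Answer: ½ ≈ 0.50000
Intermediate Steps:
v(n, X) = 32
1/(f(-30) + v(23, 15)) = 1/(-30 + 32) = 1/2 = ½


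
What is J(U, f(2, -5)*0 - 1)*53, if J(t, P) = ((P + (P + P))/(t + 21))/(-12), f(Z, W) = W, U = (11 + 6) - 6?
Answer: 53/128 ≈ 0.41406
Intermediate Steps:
U = 11 (U = 17 - 6 = 11)
J(t, P) = -P/(4*(21 + t)) (J(t, P) = ((P + 2*P)/(21 + t))*(-1/12) = ((3*P)/(21 + t))*(-1/12) = (3*P/(21 + t))*(-1/12) = -P/(4*(21 + t)))
J(U, f(2, -5)*0 - 1)*53 = -(-5*0 - 1)/(84 + 4*11)*53 = -(0 - 1)/(84 + 44)*53 = -1*(-1)/128*53 = -1*(-1)*1/128*53 = (1/128)*53 = 53/128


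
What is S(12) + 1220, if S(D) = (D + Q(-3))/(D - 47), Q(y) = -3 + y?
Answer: 42694/35 ≈ 1219.8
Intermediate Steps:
S(D) = (-6 + D)/(-47 + D) (S(D) = (D + (-3 - 3))/(D - 47) = (D - 6)/(-47 + D) = (-6 + D)/(-47 + D))
S(12) + 1220 = (-6 + 12)/(-47 + 12) + 1220 = 6/(-35) + 1220 = -1/35*6 + 1220 = -6/35 + 1220 = 42694/35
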